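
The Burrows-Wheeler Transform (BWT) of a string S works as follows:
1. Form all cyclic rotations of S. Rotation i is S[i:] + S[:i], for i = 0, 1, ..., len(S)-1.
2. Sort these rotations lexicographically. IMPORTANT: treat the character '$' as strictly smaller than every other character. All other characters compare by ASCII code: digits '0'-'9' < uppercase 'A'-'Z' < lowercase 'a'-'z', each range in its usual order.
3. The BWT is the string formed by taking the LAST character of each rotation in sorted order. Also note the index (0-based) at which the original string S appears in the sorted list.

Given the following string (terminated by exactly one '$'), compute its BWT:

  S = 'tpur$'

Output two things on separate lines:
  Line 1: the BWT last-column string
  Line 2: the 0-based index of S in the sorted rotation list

All 5 rotations (rotation i = S[i:]+S[:i]):
  rot[0] = tpur$
  rot[1] = pur$t
  rot[2] = ur$tp
  rot[3] = r$tpu
  rot[4] = $tpur
Sorted (with $ < everything):
  sorted[0] = $tpur  (last char: 'r')
  sorted[1] = pur$t  (last char: 't')
  sorted[2] = r$tpu  (last char: 'u')
  sorted[3] = tpur$  (last char: '$')
  sorted[4] = ur$tp  (last char: 'p')
Last column: rtu$p
Original string S is at sorted index 3

Answer: rtu$p
3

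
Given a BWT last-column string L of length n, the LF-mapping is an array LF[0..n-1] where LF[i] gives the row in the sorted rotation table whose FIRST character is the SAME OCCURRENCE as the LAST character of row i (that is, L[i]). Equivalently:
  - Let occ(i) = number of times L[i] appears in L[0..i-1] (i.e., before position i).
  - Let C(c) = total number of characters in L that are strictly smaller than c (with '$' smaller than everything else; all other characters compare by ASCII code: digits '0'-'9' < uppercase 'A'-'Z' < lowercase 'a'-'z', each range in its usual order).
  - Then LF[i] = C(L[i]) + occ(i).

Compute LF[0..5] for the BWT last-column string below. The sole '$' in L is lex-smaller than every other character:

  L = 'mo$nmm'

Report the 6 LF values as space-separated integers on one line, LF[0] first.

Char counts: '$':1, 'm':3, 'n':1, 'o':1
C (first-col start): C('$')=0, C('m')=1, C('n')=4, C('o')=5
L[0]='m': occ=0, LF[0]=C('m')+0=1+0=1
L[1]='o': occ=0, LF[1]=C('o')+0=5+0=5
L[2]='$': occ=0, LF[2]=C('$')+0=0+0=0
L[3]='n': occ=0, LF[3]=C('n')+0=4+0=4
L[4]='m': occ=1, LF[4]=C('m')+1=1+1=2
L[5]='m': occ=2, LF[5]=C('m')+2=1+2=3

Answer: 1 5 0 4 2 3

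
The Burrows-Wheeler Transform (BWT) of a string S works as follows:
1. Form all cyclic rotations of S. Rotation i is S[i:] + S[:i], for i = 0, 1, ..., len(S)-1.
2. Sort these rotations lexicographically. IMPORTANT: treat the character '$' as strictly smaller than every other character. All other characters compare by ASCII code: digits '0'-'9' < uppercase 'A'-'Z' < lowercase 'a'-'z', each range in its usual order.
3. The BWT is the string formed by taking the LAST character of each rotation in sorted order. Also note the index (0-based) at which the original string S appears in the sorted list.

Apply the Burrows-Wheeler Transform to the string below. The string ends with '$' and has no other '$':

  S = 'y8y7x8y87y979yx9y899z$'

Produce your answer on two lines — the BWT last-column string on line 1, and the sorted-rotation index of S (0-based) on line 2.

All 22 rotations (rotation i = S[i:]+S[:i]):
  rot[0] = y8y7x8y87y979yx9y899z$
  rot[1] = 8y7x8y87y979yx9y899z$y
  rot[2] = y7x8y87y979yx9y899z$y8
  rot[3] = 7x8y87y979yx9y899z$y8y
  rot[4] = x8y87y979yx9y899z$y8y7
  rot[5] = 8y87y979yx9y899z$y8y7x
  rot[6] = y87y979yx9y899z$y8y7x8
  rot[7] = 87y979yx9y899z$y8y7x8y
  rot[8] = 7y979yx9y899z$y8y7x8y8
  rot[9] = y979yx9y899z$y8y7x8y87
  rot[10] = 979yx9y899z$y8y7x8y87y
  rot[11] = 79yx9y899z$y8y7x8y87y9
  rot[12] = 9yx9y899z$y8y7x8y87y97
  rot[13] = yx9y899z$y8y7x8y87y979
  rot[14] = x9y899z$y8y7x8y87y979y
  rot[15] = 9y899z$y8y7x8y87y979yx
  rot[16] = y899z$y8y7x8y87y979yx9
  rot[17] = 899z$y8y7x8y87y979yx9y
  rot[18] = 99z$y8y7x8y87y979yx9y8
  rot[19] = 9z$y8y7x8y87y979yx9y89
  rot[20] = z$y8y7x8y87y979yx9y899
  rot[21] = $y8y7x8y87y979yx9y899z
Sorted (with $ < everything):
  sorted[0] = $y8y7x8y87y979yx9y899z  (last char: 'z')
  sorted[1] = 79yx9y899z$y8y7x8y87y9  (last char: '9')
  sorted[2] = 7x8y87y979yx9y899z$y8y  (last char: 'y')
  sorted[3] = 7y979yx9y899z$y8y7x8y8  (last char: '8')
  sorted[4] = 87y979yx9y899z$y8y7x8y  (last char: 'y')
  sorted[5] = 899z$y8y7x8y87y979yx9y  (last char: 'y')
  sorted[6] = 8y7x8y87y979yx9y899z$y  (last char: 'y')
  sorted[7] = 8y87y979yx9y899z$y8y7x  (last char: 'x')
  sorted[8] = 979yx9y899z$y8y7x8y87y  (last char: 'y')
  sorted[9] = 99z$y8y7x8y87y979yx9y8  (last char: '8')
  sorted[10] = 9y899z$y8y7x8y87y979yx  (last char: 'x')
  sorted[11] = 9yx9y899z$y8y7x8y87y97  (last char: '7')
  sorted[12] = 9z$y8y7x8y87y979yx9y89  (last char: '9')
  sorted[13] = x8y87y979yx9y899z$y8y7  (last char: '7')
  sorted[14] = x9y899z$y8y7x8y87y979y  (last char: 'y')
  sorted[15] = y7x8y87y979yx9y899z$y8  (last char: '8')
  sorted[16] = y87y979yx9y899z$y8y7x8  (last char: '8')
  sorted[17] = y899z$y8y7x8y87y979yx9  (last char: '9')
  sorted[18] = y8y7x8y87y979yx9y899z$  (last char: '$')
  sorted[19] = y979yx9y899z$y8y7x8y87  (last char: '7')
  sorted[20] = yx9y899z$y8y7x8y87y979  (last char: '9')
  sorted[21] = z$y8y7x8y87y979yx9y899  (last char: '9')
Last column: z9y8yyyxy8x797y889$799
Original string S is at sorted index 18

Answer: z9y8yyyxy8x797y889$799
18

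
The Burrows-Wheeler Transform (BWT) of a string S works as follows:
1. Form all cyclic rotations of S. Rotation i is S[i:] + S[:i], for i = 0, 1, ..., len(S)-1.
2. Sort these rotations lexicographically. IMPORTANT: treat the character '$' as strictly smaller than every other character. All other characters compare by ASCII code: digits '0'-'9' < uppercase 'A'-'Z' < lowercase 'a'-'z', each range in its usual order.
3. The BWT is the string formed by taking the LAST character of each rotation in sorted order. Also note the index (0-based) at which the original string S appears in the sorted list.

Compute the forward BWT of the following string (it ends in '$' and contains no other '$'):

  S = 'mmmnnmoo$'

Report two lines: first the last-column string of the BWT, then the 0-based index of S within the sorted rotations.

Answer: o$mmnnmom
1

Derivation:
All 9 rotations (rotation i = S[i:]+S[:i]):
  rot[0] = mmmnnmoo$
  rot[1] = mmnnmoo$m
  rot[2] = mnnmoo$mm
  rot[3] = nnmoo$mmm
  rot[4] = nmoo$mmmn
  rot[5] = moo$mmmnn
  rot[6] = oo$mmmnnm
  rot[7] = o$mmmnnmo
  rot[8] = $mmmnnmoo
Sorted (with $ < everything):
  sorted[0] = $mmmnnmoo  (last char: 'o')
  sorted[1] = mmmnnmoo$  (last char: '$')
  sorted[2] = mmnnmoo$m  (last char: 'm')
  sorted[3] = mnnmoo$mm  (last char: 'm')
  sorted[4] = moo$mmmnn  (last char: 'n')
  sorted[5] = nmoo$mmmn  (last char: 'n')
  sorted[6] = nnmoo$mmm  (last char: 'm')
  sorted[7] = o$mmmnnmo  (last char: 'o')
  sorted[8] = oo$mmmnnm  (last char: 'm')
Last column: o$mmnnmom
Original string S is at sorted index 1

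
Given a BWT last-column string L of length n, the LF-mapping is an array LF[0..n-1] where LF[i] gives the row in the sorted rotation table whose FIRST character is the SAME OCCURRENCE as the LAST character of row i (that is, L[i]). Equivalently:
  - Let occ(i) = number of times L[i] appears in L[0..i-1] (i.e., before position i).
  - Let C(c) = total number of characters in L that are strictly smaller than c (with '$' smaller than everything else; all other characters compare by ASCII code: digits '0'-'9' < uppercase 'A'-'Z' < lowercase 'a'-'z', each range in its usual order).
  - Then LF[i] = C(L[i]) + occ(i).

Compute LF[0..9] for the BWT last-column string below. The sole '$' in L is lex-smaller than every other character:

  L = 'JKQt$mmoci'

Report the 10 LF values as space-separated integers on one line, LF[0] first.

Answer: 1 2 3 9 0 6 7 8 4 5

Derivation:
Char counts: '$':1, 'J':1, 'K':1, 'Q':1, 'c':1, 'i':1, 'm':2, 'o':1, 't':1
C (first-col start): C('$')=0, C('J')=1, C('K')=2, C('Q')=3, C('c')=4, C('i')=5, C('m')=6, C('o')=8, C('t')=9
L[0]='J': occ=0, LF[0]=C('J')+0=1+0=1
L[1]='K': occ=0, LF[1]=C('K')+0=2+0=2
L[2]='Q': occ=0, LF[2]=C('Q')+0=3+0=3
L[3]='t': occ=0, LF[3]=C('t')+0=9+0=9
L[4]='$': occ=0, LF[4]=C('$')+0=0+0=0
L[5]='m': occ=0, LF[5]=C('m')+0=6+0=6
L[6]='m': occ=1, LF[6]=C('m')+1=6+1=7
L[7]='o': occ=0, LF[7]=C('o')+0=8+0=8
L[8]='c': occ=0, LF[8]=C('c')+0=4+0=4
L[9]='i': occ=0, LF[9]=C('i')+0=5+0=5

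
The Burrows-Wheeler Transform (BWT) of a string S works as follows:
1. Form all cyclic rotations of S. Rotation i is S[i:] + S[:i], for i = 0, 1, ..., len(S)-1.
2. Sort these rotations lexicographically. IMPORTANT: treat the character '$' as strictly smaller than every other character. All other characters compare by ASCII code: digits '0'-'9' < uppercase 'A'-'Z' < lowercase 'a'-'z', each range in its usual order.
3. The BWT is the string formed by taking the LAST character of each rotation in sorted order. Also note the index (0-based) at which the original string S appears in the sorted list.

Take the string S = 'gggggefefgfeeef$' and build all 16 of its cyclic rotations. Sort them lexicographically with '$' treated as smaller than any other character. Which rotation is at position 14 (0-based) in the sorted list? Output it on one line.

Answer: ggggefefgfeeef$g

Derivation:
All 16 rotations (rotation i = S[i:]+S[:i]):
  rot[0] = gggggefefgfeeef$
  rot[1] = ggggefefgfeeef$g
  rot[2] = gggefefgfeeef$gg
  rot[3] = ggefefgfeeef$ggg
  rot[4] = gefefgfeeef$gggg
  rot[5] = efefgfeeef$ggggg
  rot[6] = fefgfeeef$ggggge
  rot[7] = efgfeeef$gggggef
  rot[8] = fgfeeef$gggggefe
  rot[9] = gfeeef$gggggefef
  rot[10] = feeef$gggggefefg
  rot[11] = eeef$gggggefefgf
  rot[12] = eef$gggggefefgfe
  rot[13] = ef$gggggefefgfee
  rot[14] = f$gggggefefgfeee
  rot[15] = $gggggefefgfeeef
Sorted (with $ < everything):
  sorted[0] = $gggggefefgfeeef
  sorted[1] = eeef$gggggefefgf
  sorted[2] = eef$gggggefefgfe
  sorted[3] = ef$gggggefefgfee
  sorted[4] = efefgfeeef$ggggg
  sorted[5] = efgfeeef$gggggef
  sorted[6] = f$gggggefefgfeee
  sorted[7] = feeef$gggggefefg
  sorted[8] = fefgfeeef$ggggge
  sorted[9] = fgfeeef$gggggefe
  sorted[10] = gefefgfeeef$gggg
  sorted[11] = gfeeef$gggggefef
  sorted[12] = ggefefgfeeef$ggg
  sorted[13] = gggefefgfeeef$gg
  sorted[14] = ggggefefgfeeef$g
  sorted[15] = gggggefefgfeeef$
sorted[14] = ggggefefgfeeef$g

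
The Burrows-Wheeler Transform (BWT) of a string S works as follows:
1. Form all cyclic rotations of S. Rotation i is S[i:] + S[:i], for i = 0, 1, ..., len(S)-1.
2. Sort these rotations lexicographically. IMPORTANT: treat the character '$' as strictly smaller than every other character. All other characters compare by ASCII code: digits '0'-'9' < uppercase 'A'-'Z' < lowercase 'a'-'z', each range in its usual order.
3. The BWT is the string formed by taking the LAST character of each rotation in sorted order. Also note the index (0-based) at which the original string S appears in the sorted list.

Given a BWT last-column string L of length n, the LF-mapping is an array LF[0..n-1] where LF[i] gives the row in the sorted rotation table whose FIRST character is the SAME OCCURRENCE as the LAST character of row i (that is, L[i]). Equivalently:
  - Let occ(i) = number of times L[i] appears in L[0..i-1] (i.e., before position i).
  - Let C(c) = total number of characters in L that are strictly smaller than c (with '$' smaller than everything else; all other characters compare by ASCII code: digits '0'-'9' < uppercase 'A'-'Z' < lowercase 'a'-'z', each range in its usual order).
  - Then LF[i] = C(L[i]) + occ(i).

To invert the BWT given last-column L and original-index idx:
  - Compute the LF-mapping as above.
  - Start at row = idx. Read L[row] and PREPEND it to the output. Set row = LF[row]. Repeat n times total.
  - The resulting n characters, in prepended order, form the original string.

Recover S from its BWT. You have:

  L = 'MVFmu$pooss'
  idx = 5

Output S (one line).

LF mapping: 2 3 1 4 10 0 7 5 6 8 9
Walk LF starting at row 5, prepending L[row]:
  step 1: row=5, L[5]='$', prepend. Next row=LF[5]=0
  step 2: row=0, L[0]='M', prepend. Next row=LF[0]=2
  step 3: row=2, L[2]='F', prepend. Next row=LF[2]=1
  step 4: row=1, L[1]='V', prepend. Next row=LF[1]=3
  step 5: row=3, L[3]='m', prepend. Next row=LF[3]=4
  step 6: row=4, L[4]='u', prepend. Next row=LF[4]=10
  step 7: row=10, L[10]='s', prepend. Next row=LF[10]=9
  step 8: row=9, L[9]='s', prepend. Next row=LF[9]=8
  step 9: row=8, L[8]='o', prepend. Next row=LF[8]=6
  step 10: row=6, L[6]='p', prepend. Next row=LF[6]=7
  step 11: row=7, L[7]='o', prepend. Next row=LF[7]=5
Reversed output: opossumVFM$

Answer: opossumVFM$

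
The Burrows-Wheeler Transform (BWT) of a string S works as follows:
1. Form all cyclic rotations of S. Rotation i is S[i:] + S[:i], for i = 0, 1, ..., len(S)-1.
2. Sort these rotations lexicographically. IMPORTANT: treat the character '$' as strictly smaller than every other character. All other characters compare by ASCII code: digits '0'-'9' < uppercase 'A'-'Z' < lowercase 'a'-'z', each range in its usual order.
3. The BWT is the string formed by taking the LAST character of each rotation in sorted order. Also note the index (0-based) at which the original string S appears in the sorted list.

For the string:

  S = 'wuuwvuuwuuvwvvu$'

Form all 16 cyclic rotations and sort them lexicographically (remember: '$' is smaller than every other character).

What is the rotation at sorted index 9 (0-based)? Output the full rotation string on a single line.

All 16 rotations (rotation i = S[i:]+S[:i]):
  rot[0] = wuuwvuuwuuvwvvu$
  rot[1] = uuwvuuwuuvwvvu$w
  rot[2] = uwvuuwuuvwvvu$wu
  rot[3] = wvuuwuuvwvvu$wuu
  rot[4] = vuuwuuvwvvu$wuuw
  rot[5] = uuwuuvwvvu$wuuwv
  rot[6] = uwuuvwvvu$wuuwvu
  rot[7] = wuuvwvvu$wuuwvuu
  rot[8] = uuvwvvu$wuuwvuuw
  rot[9] = uvwvvu$wuuwvuuwu
  rot[10] = vwvvu$wuuwvuuwuu
  rot[11] = wvvu$wuuwvuuwuuv
  rot[12] = vvu$wuuwvuuwuuvw
  rot[13] = vu$wuuwvuuwuuvwv
  rot[14] = u$wuuwvuuwuuvwvv
  rot[15] = $wuuwvuuwuuvwvvu
Sorted (with $ < everything):
  sorted[0] = $wuuwvuuwuuvwvvu
  sorted[1] = u$wuuwvuuwuuvwvv
  sorted[2] = uuvwvvu$wuuwvuuw
  sorted[3] = uuwuuvwvvu$wuuwv
  sorted[4] = uuwvuuwuuvwvvu$w
  sorted[5] = uvwvvu$wuuwvuuwu
  sorted[6] = uwuuvwvvu$wuuwvu
  sorted[7] = uwvuuwuuvwvvu$wu
  sorted[8] = vu$wuuwvuuwuuvwv
  sorted[9] = vuuwuuvwvvu$wuuw
  sorted[10] = vvu$wuuwvuuwuuvw
  sorted[11] = vwvvu$wuuwvuuwuu
  sorted[12] = wuuvwvvu$wuuwvuu
  sorted[13] = wuuwvuuwuuvwvvu$
  sorted[14] = wvuuwuuvwvvu$wuu
  sorted[15] = wvvu$wuuwvuuwuuv
sorted[9] = vuuwuuvwvvu$wuuw

Answer: vuuwuuvwvvu$wuuw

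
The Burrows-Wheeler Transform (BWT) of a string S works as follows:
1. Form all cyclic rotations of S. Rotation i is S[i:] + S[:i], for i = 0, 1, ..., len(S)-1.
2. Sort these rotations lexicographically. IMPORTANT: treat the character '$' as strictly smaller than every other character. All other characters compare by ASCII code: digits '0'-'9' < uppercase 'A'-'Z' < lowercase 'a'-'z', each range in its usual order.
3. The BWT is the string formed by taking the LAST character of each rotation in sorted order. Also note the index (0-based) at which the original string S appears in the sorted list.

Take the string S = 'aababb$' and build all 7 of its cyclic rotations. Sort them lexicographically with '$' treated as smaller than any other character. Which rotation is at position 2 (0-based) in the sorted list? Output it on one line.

Answer: ababb$a

Derivation:
All 7 rotations (rotation i = S[i:]+S[:i]):
  rot[0] = aababb$
  rot[1] = ababb$a
  rot[2] = babb$aa
  rot[3] = abb$aab
  rot[4] = bb$aaba
  rot[5] = b$aabab
  rot[6] = $aababb
Sorted (with $ < everything):
  sorted[0] = $aababb
  sorted[1] = aababb$
  sorted[2] = ababb$a
  sorted[3] = abb$aab
  sorted[4] = b$aabab
  sorted[5] = babb$aa
  sorted[6] = bb$aaba
sorted[2] = ababb$a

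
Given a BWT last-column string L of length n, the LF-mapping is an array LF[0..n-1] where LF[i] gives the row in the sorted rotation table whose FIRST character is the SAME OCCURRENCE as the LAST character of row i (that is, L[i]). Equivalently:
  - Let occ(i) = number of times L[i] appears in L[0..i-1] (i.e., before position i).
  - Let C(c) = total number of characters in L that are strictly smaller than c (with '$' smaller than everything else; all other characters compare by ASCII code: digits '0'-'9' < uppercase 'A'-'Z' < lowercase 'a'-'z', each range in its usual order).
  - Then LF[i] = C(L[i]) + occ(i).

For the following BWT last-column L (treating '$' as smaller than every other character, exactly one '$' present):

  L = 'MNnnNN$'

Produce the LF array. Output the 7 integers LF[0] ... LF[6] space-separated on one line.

Answer: 1 2 5 6 3 4 0

Derivation:
Char counts: '$':1, 'M':1, 'N':3, 'n':2
C (first-col start): C('$')=0, C('M')=1, C('N')=2, C('n')=5
L[0]='M': occ=0, LF[0]=C('M')+0=1+0=1
L[1]='N': occ=0, LF[1]=C('N')+0=2+0=2
L[2]='n': occ=0, LF[2]=C('n')+0=5+0=5
L[3]='n': occ=1, LF[3]=C('n')+1=5+1=6
L[4]='N': occ=1, LF[4]=C('N')+1=2+1=3
L[5]='N': occ=2, LF[5]=C('N')+2=2+2=4
L[6]='$': occ=0, LF[6]=C('$')+0=0+0=0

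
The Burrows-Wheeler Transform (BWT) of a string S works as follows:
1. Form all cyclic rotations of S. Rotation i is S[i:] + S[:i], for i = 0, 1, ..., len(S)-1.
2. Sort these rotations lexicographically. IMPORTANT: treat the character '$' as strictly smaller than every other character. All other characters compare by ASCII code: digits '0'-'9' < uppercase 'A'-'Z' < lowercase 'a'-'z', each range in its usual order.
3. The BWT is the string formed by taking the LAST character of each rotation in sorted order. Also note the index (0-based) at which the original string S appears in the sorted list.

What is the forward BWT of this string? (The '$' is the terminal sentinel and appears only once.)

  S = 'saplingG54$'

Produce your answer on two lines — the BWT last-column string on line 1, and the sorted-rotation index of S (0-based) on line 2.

All 11 rotations (rotation i = S[i:]+S[:i]):
  rot[0] = saplingG54$
  rot[1] = aplingG54$s
  rot[2] = plingG54$sa
  rot[3] = lingG54$sap
  rot[4] = ingG54$sapl
  rot[5] = ngG54$sapli
  rot[6] = gG54$saplin
  rot[7] = G54$sapling
  rot[8] = 54$saplingG
  rot[9] = 4$saplingG5
  rot[10] = $saplingG54
Sorted (with $ < everything):
  sorted[0] = $saplingG54  (last char: '4')
  sorted[1] = 4$saplingG5  (last char: '5')
  sorted[2] = 54$saplingG  (last char: 'G')
  sorted[3] = G54$sapling  (last char: 'g')
  sorted[4] = aplingG54$s  (last char: 's')
  sorted[5] = gG54$saplin  (last char: 'n')
  sorted[6] = ingG54$sapl  (last char: 'l')
  sorted[7] = lingG54$sap  (last char: 'p')
  sorted[8] = ngG54$sapli  (last char: 'i')
  sorted[9] = plingG54$sa  (last char: 'a')
  sorted[10] = saplingG54$  (last char: '$')
Last column: 45Ggsnlpia$
Original string S is at sorted index 10

Answer: 45Ggsnlpia$
10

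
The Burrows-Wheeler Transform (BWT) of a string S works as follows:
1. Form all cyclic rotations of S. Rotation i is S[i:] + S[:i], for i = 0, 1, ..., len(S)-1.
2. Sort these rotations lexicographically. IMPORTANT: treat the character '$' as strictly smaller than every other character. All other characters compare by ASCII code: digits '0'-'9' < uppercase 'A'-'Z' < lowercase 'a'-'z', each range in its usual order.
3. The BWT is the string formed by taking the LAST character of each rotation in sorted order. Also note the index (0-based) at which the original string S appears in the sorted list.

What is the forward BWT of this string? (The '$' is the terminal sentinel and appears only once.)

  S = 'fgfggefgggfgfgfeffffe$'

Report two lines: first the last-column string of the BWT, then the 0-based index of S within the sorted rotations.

All 22 rotations (rotation i = S[i:]+S[:i]):
  rot[0] = fgfggefgggfgfgfeffffe$
  rot[1] = gfggefgggfgfgfeffffe$f
  rot[2] = fggefgggfgfgfeffffe$fg
  rot[3] = ggefgggfgfgfeffffe$fgf
  rot[4] = gefgggfgfgfeffffe$fgfg
  rot[5] = efgggfgfgfeffffe$fgfgg
  rot[6] = fgggfgfgfeffffe$fgfgge
  rot[7] = gggfgfgfeffffe$fgfggef
  rot[8] = ggfgfgfeffffe$fgfggefg
  rot[9] = gfgfgfeffffe$fgfggefgg
  rot[10] = fgfgfeffffe$fgfggefggg
  rot[11] = gfgfeffffe$fgfggefgggf
  rot[12] = fgfeffffe$fgfggefgggfg
  rot[13] = gfeffffe$fgfggefgggfgf
  rot[14] = feffffe$fgfggefgggfgfg
  rot[15] = effffe$fgfggefgggfgfgf
  rot[16] = ffffe$fgfggefgggfgfgfe
  rot[17] = fffe$fgfggefgggfgfgfef
  rot[18] = ffe$fgfggefgggfgfgfeff
  rot[19] = fe$fgfggefgggfgfgfefff
  rot[20] = e$fgfggefgggfgfgfeffff
  rot[21] = $fgfggefgggfgfgfeffffe
Sorted (with $ < everything):
  sorted[0] = $fgfggefgggfgfgfeffffe  (last char: 'e')
  sorted[1] = e$fgfggefgggfgfgfeffff  (last char: 'f')
  sorted[2] = effffe$fgfggefgggfgfgf  (last char: 'f')
  sorted[3] = efgggfgfgfeffffe$fgfgg  (last char: 'g')
  sorted[4] = fe$fgfggefgggfgfgfefff  (last char: 'f')
  sorted[5] = feffffe$fgfggefgggfgfg  (last char: 'g')
  sorted[6] = ffe$fgfggefgggfgfgfeff  (last char: 'f')
  sorted[7] = fffe$fgfggefgggfgfgfef  (last char: 'f')
  sorted[8] = ffffe$fgfggefgggfgfgfe  (last char: 'e')
  sorted[9] = fgfeffffe$fgfggefgggfg  (last char: 'g')
  sorted[10] = fgfgfeffffe$fgfggefggg  (last char: 'g')
  sorted[11] = fgfggefgggfgfgfeffffe$  (last char: '$')
  sorted[12] = fggefgggfgfgfeffffe$fg  (last char: 'g')
  sorted[13] = fgggfgfgfeffffe$fgfgge  (last char: 'e')
  sorted[14] = gefgggfgfgfeffffe$fgfg  (last char: 'g')
  sorted[15] = gfeffffe$fgfggefgggfgf  (last char: 'f')
  sorted[16] = gfgfeffffe$fgfggefgggf  (last char: 'f')
  sorted[17] = gfgfgfeffffe$fgfggefgg  (last char: 'g')
  sorted[18] = gfggefgggfgfgfeffffe$f  (last char: 'f')
  sorted[19] = ggefgggfgfgfeffffe$fgf  (last char: 'f')
  sorted[20] = ggfgfgfeffffe$fgfggefg  (last char: 'g')
  sorted[21] = gggfgfgfeffffe$fgfggef  (last char: 'f')
Last column: effgfgffegg$gegffgffgf
Original string S is at sorted index 11

Answer: effgfgffegg$gegffgffgf
11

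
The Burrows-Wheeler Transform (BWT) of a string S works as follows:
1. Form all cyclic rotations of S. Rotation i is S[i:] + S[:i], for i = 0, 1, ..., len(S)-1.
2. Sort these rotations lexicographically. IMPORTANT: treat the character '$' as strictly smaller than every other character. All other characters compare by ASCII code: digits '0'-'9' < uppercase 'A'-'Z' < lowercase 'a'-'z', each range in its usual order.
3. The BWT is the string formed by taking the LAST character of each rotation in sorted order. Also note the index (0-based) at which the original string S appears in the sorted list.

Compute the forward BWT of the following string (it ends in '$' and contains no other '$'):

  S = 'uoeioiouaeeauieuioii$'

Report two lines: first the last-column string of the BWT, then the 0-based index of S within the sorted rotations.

All 21 rotations (rotation i = S[i:]+S[:i]):
  rot[0] = uoeioiouaeeauieuioii$
  rot[1] = oeioiouaeeauieuioii$u
  rot[2] = eioiouaeeauieuioii$uo
  rot[3] = ioiouaeeauieuioii$uoe
  rot[4] = oiouaeeauieuioii$uoei
  rot[5] = iouaeeauieuioii$uoeio
  rot[6] = ouaeeauieuioii$uoeioi
  rot[7] = uaeeauieuioii$uoeioio
  rot[8] = aeeauieuioii$uoeioiou
  rot[9] = eeauieuioii$uoeioioua
  rot[10] = eauieuioii$uoeioiouae
  rot[11] = auieuioii$uoeioiouaee
  rot[12] = uieuioii$uoeioiouaeea
  rot[13] = ieuioii$uoeioiouaeeau
  rot[14] = euioii$uoeioiouaeeaui
  rot[15] = uioii$uoeioiouaeeauie
  rot[16] = ioii$uoeioiouaeeauieu
  rot[17] = oii$uoeioiouaeeauieui
  rot[18] = ii$uoeioiouaeeauieuio
  rot[19] = i$uoeioiouaeeauieuioi
  rot[20] = $uoeioiouaeeauieuioii
Sorted (with $ < everything):
  sorted[0] = $uoeioiouaeeauieuioii  (last char: 'i')
  sorted[1] = aeeauieuioii$uoeioiou  (last char: 'u')
  sorted[2] = auieuioii$uoeioiouaee  (last char: 'e')
  sorted[3] = eauieuioii$uoeioiouae  (last char: 'e')
  sorted[4] = eeauieuioii$uoeioioua  (last char: 'a')
  sorted[5] = eioiouaeeauieuioii$uo  (last char: 'o')
  sorted[6] = euioii$uoeioiouaeeaui  (last char: 'i')
  sorted[7] = i$uoeioiouaeeauieuioi  (last char: 'i')
  sorted[8] = ieuioii$uoeioiouaeeau  (last char: 'u')
  sorted[9] = ii$uoeioiouaeeauieuio  (last char: 'o')
  sorted[10] = ioii$uoeioiouaeeauieu  (last char: 'u')
  sorted[11] = ioiouaeeauieuioii$uoe  (last char: 'e')
  sorted[12] = iouaeeauieuioii$uoeio  (last char: 'o')
  sorted[13] = oeioiouaeeauieuioii$u  (last char: 'u')
  sorted[14] = oii$uoeioiouaeeauieui  (last char: 'i')
  sorted[15] = oiouaeeauieuioii$uoei  (last char: 'i')
  sorted[16] = ouaeeauieuioii$uoeioi  (last char: 'i')
  sorted[17] = uaeeauieuioii$uoeioio  (last char: 'o')
  sorted[18] = uieuioii$uoeioiouaeea  (last char: 'a')
  sorted[19] = uioii$uoeioiouaeeauie  (last char: 'e')
  sorted[20] = uoeioiouaeeauieuioii$  (last char: '$')
Last column: iueeaoiiuoueouiiioae$
Original string S is at sorted index 20

Answer: iueeaoiiuoueouiiioae$
20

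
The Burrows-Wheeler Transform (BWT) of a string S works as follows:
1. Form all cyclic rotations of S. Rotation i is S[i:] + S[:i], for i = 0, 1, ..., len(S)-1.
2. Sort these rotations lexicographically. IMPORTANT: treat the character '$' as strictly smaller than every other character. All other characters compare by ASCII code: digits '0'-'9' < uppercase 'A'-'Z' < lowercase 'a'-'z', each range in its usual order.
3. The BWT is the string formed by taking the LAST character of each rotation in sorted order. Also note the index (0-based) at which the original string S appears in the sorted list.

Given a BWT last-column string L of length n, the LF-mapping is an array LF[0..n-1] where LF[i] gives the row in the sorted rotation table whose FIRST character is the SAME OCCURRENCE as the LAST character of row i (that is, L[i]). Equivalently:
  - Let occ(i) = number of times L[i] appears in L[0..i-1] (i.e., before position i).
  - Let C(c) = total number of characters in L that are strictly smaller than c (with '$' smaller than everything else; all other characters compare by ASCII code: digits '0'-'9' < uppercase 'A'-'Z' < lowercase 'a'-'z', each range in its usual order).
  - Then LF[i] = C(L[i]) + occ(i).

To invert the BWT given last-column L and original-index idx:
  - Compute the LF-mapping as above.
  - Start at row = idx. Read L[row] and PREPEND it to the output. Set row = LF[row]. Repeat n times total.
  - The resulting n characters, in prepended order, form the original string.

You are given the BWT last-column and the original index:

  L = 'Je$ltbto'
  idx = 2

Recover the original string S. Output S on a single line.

LF mapping: 1 3 0 4 6 2 7 5
Walk LF starting at row 2, prepending L[row]:
  step 1: row=2, L[2]='$', prepend. Next row=LF[2]=0
  step 2: row=0, L[0]='J', prepend. Next row=LF[0]=1
  step 3: row=1, L[1]='e', prepend. Next row=LF[1]=3
  step 4: row=3, L[3]='l', prepend. Next row=LF[3]=4
  step 5: row=4, L[4]='t', prepend. Next row=LF[4]=6
  step 6: row=6, L[6]='t', prepend. Next row=LF[6]=7
  step 7: row=7, L[7]='o', prepend. Next row=LF[7]=5
  step 8: row=5, L[5]='b', prepend. Next row=LF[5]=2
Reversed output: bottleJ$

Answer: bottleJ$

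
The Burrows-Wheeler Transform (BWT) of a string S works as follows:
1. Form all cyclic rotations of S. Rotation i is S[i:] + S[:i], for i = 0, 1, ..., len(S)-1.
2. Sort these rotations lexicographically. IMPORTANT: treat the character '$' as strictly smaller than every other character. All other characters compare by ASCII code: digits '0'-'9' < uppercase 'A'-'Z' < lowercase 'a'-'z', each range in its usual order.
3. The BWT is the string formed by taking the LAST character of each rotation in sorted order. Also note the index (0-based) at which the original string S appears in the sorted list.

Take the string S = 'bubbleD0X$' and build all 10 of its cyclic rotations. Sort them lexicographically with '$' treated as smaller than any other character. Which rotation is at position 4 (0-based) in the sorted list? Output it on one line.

Answer: bbleD0X$bu

Derivation:
All 10 rotations (rotation i = S[i:]+S[:i]):
  rot[0] = bubbleD0X$
  rot[1] = ubbleD0X$b
  rot[2] = bbleD0X$bu
  rot[3] = bleD0X$bub
  rot[4] = leD0X$bubb
  rot[5] = eD0X$bubbl
  rot[6] = D0X$bubble
  rot[7] = 0X$bubbleD
  rot[8] = X$bubbleD0
  rot[9] = $bubbleD0X
Sorted (with $ < everything):
  sorted[0] = $bubbleD0X
  sorted[1] = 0X$bubbleD
  sorted[2] = D0X$bubble
  sorted[3] = X$bubbleD0
  sorted[4] = bbleD0X$bu
  sorted[5] = bleD0X$bub
  sorted[6] = bubbleD0X$
  sorted[7] = eD0X$bubbl
  sorted[8] = leD0X$bubb
  sorted[9] = ubbleD0X$b
sorted[4] = bbleD0X$bu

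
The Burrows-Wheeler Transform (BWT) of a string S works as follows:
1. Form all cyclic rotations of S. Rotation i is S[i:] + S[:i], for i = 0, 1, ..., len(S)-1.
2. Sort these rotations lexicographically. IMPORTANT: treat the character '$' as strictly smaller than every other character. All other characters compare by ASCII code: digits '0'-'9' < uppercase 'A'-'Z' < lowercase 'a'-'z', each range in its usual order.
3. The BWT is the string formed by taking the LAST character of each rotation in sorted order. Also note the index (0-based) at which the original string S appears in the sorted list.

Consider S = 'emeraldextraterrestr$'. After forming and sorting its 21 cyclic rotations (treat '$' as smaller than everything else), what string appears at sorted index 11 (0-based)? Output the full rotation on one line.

Answer: r$emeraldextraterrest

Derivation:
All 21 rotations (rotation i = S[i:]+S[:i]):
  rot[0] = emeraldextraterrestr$
  rot[1] = meraldextraterrestr$e
  rot[2] = eraldextraterrestr$em
  rot[3] = raldextraterrestr$eme
  rot[4] = aldextraterrestr$emer
  rot[5] = ldextraterrestr$emera
  rot[6] = dextraterrestr$emeral
  rot[7] = extraterrestr$emerald
  rot[8] = xtraterrestr$emeralde
  rot[9] = traterrestr$emeraldex
  rot[10] = raterrestr$emeraldext
  rot[11] = aterrestr$emeraldextr
  rot[12] = terrestr$emeraldextra
  rot[13] = errestr$emeraldextrat
  rot[14] = rrestr$emeraldextrate
  rot[15] = restr$emeraldextrater
  rot[16] = estr$emeraldextraterr
  rot[17] = str$emeraldextraterre
  rot[18] = tr$emeraldextraterres
  rot[19] = r$emeraldextraterrest
  rot[20] = $emeraldextraterrestr
Sorted (with $ < everything):
  sorted[0] = $emeraldextraterrestr
  sorted[1] = aldextraterrestr$emer
  sorted[2] = aterrestr$emeraldextr
  sorted[3] = dextraterrestr$emeral
  sorted[4] = emeraldextraterrestr$
  sorted[5] = eraldextraterrestr$em
  sorted[6] = errestr$emeraldextrat
  sorted[7] = estr$emeraldextraterr
  sorted[8] = extraterrestr$emerald
  sorted[9] = ldextraterrestr$emera
  sorted[10] = meraldextraterrestr$e
  sorted[11] = r$emeraldextraterrest
  sorted[12] = raldextraterrestr$eme
  sorted[13] = raterrestr$emeraldext
  sorted[14] = restr$emeraldextrater
  sorted[15] = rrestr$emeraldextrate
  sorted[16] = str$emeraldextraterre
  sorted[17] = terrestr$emeraldextra
  sorted[18] = tr$emeraldextraterres
  sorted[19] = traterrestr$emeraldex
  sorted[20] = xtraterrestr$emeralde
sorted[11] = r$emeraldextraterrest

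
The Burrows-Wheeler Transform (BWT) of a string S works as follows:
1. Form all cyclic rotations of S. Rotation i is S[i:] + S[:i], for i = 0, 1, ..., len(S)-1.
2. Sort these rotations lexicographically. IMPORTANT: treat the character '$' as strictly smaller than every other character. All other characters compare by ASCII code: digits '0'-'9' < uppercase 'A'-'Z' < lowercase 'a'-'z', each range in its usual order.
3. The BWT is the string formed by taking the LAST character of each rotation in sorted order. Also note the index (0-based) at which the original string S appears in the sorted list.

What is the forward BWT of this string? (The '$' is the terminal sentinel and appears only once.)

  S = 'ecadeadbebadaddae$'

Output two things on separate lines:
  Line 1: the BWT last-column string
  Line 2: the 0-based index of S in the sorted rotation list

Answer: ebedcdedeadaaaadb$
17

Derivation:
All 18 rotations (rotation i = S[i:]+S[:i]):
  rot[0] = ecadeadbebadaddae$
  rot[1] = cadeadbebadaddae$e
  rot[2] = adeadbebadaddae$ec
  rot[3] = deadbebadaddae$eca
  rot[4] = eadbebadaddae$ecad
  rot[5] = adbebadaddae$ecade
  rot[6] = dbebadaddae$ecadea
  rot[7] = bebadaddae$ecadead
  rot[8] = ebadaddae$ecadeadb
  rot[9] = badaddae$ecadeadbe
  rot[10] = adaddae$ecadeadbeb
  rot[11] = daddae$ecadeadbeba
  rot[12] = addae$ecadeadbebad
  rot[13] = ddae$ecadeadbebada
  rot[14] = dae$ecadeadbebadad
  rot[15] = ae$ecadeadbebadadd
  rot[16] = e$ecadeadbebadadda
  rot[17] = $ecadeadbebadaddae
Sorted (with $ < everything):
  sorted[0] = $ecadeadbebadaddae  (last char: 'e')
  sorted[1] = adaddae$ecadeadbeb  (last char: 'b')
  sorted[2] = adbebadaddae$ecade  (last char: 'e')
  sorted[3] = addae$ecadeadbebad  (last char: 'd')
  sorted[4] = adeadbebadaddae$ec  (last char: 'c')
  sorted[5] = ae$ecadeadbebadadd  (last char: 'd')
  sorted[6] = badaddae$ecadeadbe  (last char: 'e')
  sorted[7] = bebadaddae$ecadead  (last char: 'd')
  sorted[8] = cadeadbebadaddae$e  (last char: 'e')
  sorted[9] = daddae$ecadeadbeba  (last char: 'a')
  sorted[10] = dae$ecadeadbebadad  (last char: 'd')
  sorted[11] = dbebadaddae$ecadea  (last char: 'a')
  sorted[12] = ddae$ecadeadbebada  (last char: 'a')
  sorted[13] = deadbebadaddae$eca  (last char: 'a')
  sorted[14] = e$ecadeadbebadadda  (last char: 'a')
  sorted[15] = eadbebadaddae$ecad  (last char: 'd')
  sorted[16] = ebadaddae$ecadeadb  (last char: 'b')
  sorted[17] = ecadeadbebadaddae$  (last char: '$')
Last column: ebedcdedeadaaaadb$
Original string S is at sorted index 17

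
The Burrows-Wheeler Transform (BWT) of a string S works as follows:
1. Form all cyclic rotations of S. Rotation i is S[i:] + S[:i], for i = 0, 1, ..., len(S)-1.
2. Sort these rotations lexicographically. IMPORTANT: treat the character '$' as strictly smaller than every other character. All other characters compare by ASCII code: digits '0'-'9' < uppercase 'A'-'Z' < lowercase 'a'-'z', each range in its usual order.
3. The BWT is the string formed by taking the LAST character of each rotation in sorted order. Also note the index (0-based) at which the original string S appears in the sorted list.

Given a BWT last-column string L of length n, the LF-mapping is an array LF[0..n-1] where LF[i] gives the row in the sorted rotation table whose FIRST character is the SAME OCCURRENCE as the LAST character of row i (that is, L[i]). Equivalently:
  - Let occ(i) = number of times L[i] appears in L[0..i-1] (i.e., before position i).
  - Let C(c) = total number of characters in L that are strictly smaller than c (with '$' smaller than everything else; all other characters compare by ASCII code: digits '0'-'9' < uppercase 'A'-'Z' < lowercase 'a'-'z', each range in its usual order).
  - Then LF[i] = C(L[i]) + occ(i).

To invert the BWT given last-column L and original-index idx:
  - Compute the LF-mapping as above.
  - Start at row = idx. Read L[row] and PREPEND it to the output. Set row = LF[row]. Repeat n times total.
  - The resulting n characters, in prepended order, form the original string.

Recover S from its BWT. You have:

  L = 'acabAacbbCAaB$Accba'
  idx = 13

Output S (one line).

LF mapping: 6 15 7 11 1 8 16 12 13 5 2 9 4 0 3 17 18 14 10
Walk LF starting at row 13, prepending L[row]:
  step 1: row=13, L[13]='$', prepend. Next row=LF[13]=0
  step 2: row=0, L[0]='a', prepend. Next row=LF[0]=6
  step 3: row=6, L[6]='c', prepend. Next row=LF[6]=16
  step 4: row=16, L[16]='c', prepend. Next row=LF[16]=18
  step 5: row=18, L[18]='a', prepend. Next row=LF[18]=10
  step 6: row=10, L[10]='A', prepend. Next row=LF[10]=2
  step 7: row=2, L[2]='a', prepend. Next row=LF[2]=7
  step 8: row=7, L[7]='b', prepend. Next row=LF[7]=12
  step 9: row=12, L[12]='B', prepend. Next row=LF[12]=4
  step 10: row=4, L[4]='A', prepend. Next row=LF[4]=1
  step 11: row=1, L[1]='c', prepend. Next row=LF[1]=15
  step 12: row=15, L[15]='c', prepend. Next row=LF[15]=17
  step 13: row=17, L[17]='b', prepend. Next row=LF[17]=14
  step 14: row=14, L[14]='A', prepend. Next row=LF[14]=3
  step 15: row=3, L[3]='b', prepend. Next row=LF[3]=11
  step 16: row=11, L[11]='a', prepend. Next row=LF[11]=9
  step 17: row=9, L[9]='C', prepend. Next row=LF[9]=5
  step 18: row=5, L[5]='a', prepend. Next row=LF[5]=8
  step 19: row=8, L[8]='b', prepend. Next row=LF[8]=13
Reversed output: baCabAbccABbaAacca$

Answer: baCabAbccABbaAacca$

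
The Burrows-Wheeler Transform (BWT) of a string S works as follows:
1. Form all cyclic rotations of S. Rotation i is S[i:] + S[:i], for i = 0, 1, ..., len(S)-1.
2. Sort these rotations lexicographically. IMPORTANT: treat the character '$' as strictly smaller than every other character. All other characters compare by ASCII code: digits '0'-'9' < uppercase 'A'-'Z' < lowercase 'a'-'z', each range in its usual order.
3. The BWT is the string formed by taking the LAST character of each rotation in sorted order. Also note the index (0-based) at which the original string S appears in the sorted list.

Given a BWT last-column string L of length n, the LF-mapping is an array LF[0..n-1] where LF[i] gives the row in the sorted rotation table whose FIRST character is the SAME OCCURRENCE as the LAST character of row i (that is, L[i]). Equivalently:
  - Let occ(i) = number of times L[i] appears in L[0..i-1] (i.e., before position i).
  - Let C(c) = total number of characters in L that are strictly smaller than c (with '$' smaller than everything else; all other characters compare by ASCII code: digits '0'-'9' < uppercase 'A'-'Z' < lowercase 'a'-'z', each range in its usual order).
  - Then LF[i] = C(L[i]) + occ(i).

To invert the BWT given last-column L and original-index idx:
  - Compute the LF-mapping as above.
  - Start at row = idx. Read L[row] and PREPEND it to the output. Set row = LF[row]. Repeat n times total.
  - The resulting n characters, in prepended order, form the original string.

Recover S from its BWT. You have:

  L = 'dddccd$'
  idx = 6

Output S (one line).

LF mapping: 3 4 5 1 2 6 0
Walk LF starting at row 6, prepending L[row]:
  step 1: row=6, L[6]='$', prepend. Next row=LF[6]=0
  step 2: row=0, L[0]='d', prepend. Next row=LF[0]=3
  step 3: row=3, L[3]='c', prepend. Next row=LF[3]=1
  step 4: row=1, L[1]='d', prepend. Next row=LF[1]=4
  step 5: row=4, L[4]='c', prepend. Next row=LF[4]=2
  step 6: row=2, L[2]='d', prepend. Next row=LF[2]=5
  step 7: row=5, L[5]='d', prepend. Next row=LF[5]=6
Reversed output: ddcdcd$

Answer: ddcdcd$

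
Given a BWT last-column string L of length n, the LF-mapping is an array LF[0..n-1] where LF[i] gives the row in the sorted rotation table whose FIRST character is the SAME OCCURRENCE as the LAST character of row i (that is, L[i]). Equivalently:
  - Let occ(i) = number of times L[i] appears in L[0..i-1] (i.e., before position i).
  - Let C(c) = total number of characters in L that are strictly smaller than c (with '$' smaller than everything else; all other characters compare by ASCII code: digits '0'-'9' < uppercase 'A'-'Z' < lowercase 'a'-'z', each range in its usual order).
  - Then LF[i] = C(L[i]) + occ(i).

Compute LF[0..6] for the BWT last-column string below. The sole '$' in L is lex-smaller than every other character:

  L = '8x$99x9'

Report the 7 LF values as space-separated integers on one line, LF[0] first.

Char counts: '$':1, '8':1, '9':3, 'x':2
C (first-col start): C('$')=0, C('8')=1, C('9')=2, C('x')=5
L[0]='8': occ=0, LF[0]=C('8')+0=1+0=1
L[1]='x': occ=0, LF[1]=C('x')+0=5+0=5
L[2]='$': occ=0, LF[2]=C('$')+0=0+0=0
L[3]='9': occ=0, LF[3]=C('9')+0=2+0=2
L[4]='9': occ=1, LF[4]=C('9')+1=2+1=3
L[5]='x': occ=1, LF[5]=C('x')+1=5+1=6
L[6]='9': occ=2, LF[6]=C('9')+2=2+2=4

Answer: 1 5 0 2 3 6 4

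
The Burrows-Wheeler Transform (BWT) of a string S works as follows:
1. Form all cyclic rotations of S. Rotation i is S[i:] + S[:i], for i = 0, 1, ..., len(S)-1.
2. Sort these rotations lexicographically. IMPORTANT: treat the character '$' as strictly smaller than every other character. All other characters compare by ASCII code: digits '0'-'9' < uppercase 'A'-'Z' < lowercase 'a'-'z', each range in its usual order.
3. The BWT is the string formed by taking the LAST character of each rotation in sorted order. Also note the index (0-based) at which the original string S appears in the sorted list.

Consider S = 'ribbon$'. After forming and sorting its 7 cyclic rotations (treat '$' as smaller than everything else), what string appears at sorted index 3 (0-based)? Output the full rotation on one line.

Answer: ibbon$r

Derivation:
All 7 rotations (rotation i = S[i:]+S[:i]):
  rot[0] = ribbon$
  rot[1] = ibbon$r
  rot[2] = bbon$ri
  rot[3] = bon$rib
  rot[4] = on$ribb
  rot[5] = n$ribbo
  rot[6] = $ribbon
Sorted (with $ < everything):
  sorted[0] = $ribbon
  sorted[1] = bbon$ri
  sorted[2] = bon$rib
  sorted[3] = ibbon$r
  sorted[4] = n$ribbo
  sorted[5] = on$ribb
  sorted[6] = ribbon$
sorted[3] = ibbon$r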